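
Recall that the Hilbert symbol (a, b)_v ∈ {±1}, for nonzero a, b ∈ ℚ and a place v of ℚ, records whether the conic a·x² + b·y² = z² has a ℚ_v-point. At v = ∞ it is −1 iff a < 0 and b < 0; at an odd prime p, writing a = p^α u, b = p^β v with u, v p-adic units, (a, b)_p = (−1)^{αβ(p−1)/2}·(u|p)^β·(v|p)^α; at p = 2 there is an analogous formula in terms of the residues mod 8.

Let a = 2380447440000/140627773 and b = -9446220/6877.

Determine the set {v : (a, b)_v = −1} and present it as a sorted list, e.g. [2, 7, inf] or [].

[5, 13]

(a, b) ≡ (442, -7735) mod (ℚ^×)²; places V = {2, 3, 5, 7, 11, 13, 17, 23, ∞}.
(a,b)_11: α=-2, u≡10; β=0, v≡4 (mod 11); (10|11)=-1, (4|11)=+1; sign (−1)^0·-1^0·+1^-2 = +1.
(a,b)_23: α=-2, u≡20; β=-2, v≡12 (mod 23); (20|23)=-1, (12|23)=+1; sign (−1)^0·-1^-2·+1^-2 = +1.
(a,b)_∞: sgn(442)=+, sgn(-7735)=−, so +1.
(a,b)_5: α=4, u≡3; β=1, v≡3 (mod 5); (3|5)=-1, (3|5)=-1; sign (−1)^0·-1^1·-1^4 = -1.
(a,b)_3: α=6, u≡1; β=4, v≡2 (mod 3); (1|3)=+1, (2|3)=-1; sign (−1)^0·+1^4·-1^6 = +1.
(a,b)_13: α=-3, u≡11; β=-1, v≡1 (mod 13); (11|13)=-1, (1|13)=+1; sign (−1)^0·-1^-1·+1^-3 = -1.
(a,b)_7: α=4, u≡2; β=3, v≡4 (mod 7); (2|7)=+1, (4|7)=+1; sign (−1)^0·+1^3·+1^4 = +1.
(a,b)_2: α=7, β=2; u≡5, v≡1 (mod 8); ε(u)ε(v)=0·0, αω(v)=7·0, βω(u)=2·1; sum ≡ 0  ⇒  +1.
(a,b)_17: α=1, u≡1; β=1, v≡4 (mod 17); (1|17)=+1, (4|17)=+1; sign (−1)^0·+1^1·+1^1 = +1.
Ram(442, -7735) = {5, 13}; no ℚ_5-point on the conic.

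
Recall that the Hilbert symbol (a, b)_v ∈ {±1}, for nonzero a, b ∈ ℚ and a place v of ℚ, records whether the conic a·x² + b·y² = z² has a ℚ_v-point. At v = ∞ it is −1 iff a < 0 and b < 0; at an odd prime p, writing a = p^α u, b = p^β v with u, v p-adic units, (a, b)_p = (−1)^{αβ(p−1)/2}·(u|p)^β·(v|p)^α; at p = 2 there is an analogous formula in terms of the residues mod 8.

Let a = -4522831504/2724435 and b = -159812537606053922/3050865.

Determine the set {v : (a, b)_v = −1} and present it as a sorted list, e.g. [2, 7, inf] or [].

[2, 5, 31, inf]

Mod squares: a ≡ -35, b ≡ -930. Check v ∈ {∞, 2, 3, 5, 7, 17, 23, 31, 43}.
v=∞: -35 < 0 and -930 < 0  ⇒  (a,b)_∞ = -1.
v=43: a=43^2·(≡42), b=43^4·(≡6) mod 43; (42|43)=-1, (6|43)=+1; (−1)^{2·4·21}·(-1)^4·(+1)^2 = +1.
v=7: a=7^-1·(≡1), b=7^0·(≡2) mod 7; (1|7)=+1, (2|7)=+1; (−1)^{-1·0·3}·(+1)^0·(+1)^-1 = +1.
v=5: a=5^-1·(≡3), b=5^-1·(≡1) mod 5; (3|5)=-1, (1|5)=+1; (−1)^{-1·-1·2}·(-1)^-1·(+1)^-1 = -1.
v=2: v_2(a)=4, v_2(b)=1; units ≡ 5, 7 (mod 8); ε·ε+αω+βω = 0·1+4·0+1·1 ≡ 1  ⇒  (a,b)_2 = -1.
v=17: a=17^2·(≡4), b=17^4·(≡10) mod 17; (4|17)=+1, (10|17)=-1; (−1)^{2·4·8}·(+1)^4·(-1)^2 = +1.
v=3: a=3^-4·(≡1), b=3^-9·(≡2) mod 3; (1|3)=+1, (2|3)=-1; (−1)^{-4·-9·1}·(+1)^-9·(-1)^-4 = +1.
v=31: a=31^-2·(≡30), b=31^-1·(≡8) mod 31; (30|31)=-1, (8|31)=+1; (−1)^{-2·-1·15}·(-1)^-1·(+1)^-2 = -1.
v=23: a=23^2·(≡21), b=23^4·(≡12) mod 23; (21|23)=-1, (12|23)=+1; (−1)^{2·4·11}·(-1)^4·(+1)^2 = +1.
Ram(-35, -930) = {2, 5, 31, ∞}; no ℚ_2-point on the conic.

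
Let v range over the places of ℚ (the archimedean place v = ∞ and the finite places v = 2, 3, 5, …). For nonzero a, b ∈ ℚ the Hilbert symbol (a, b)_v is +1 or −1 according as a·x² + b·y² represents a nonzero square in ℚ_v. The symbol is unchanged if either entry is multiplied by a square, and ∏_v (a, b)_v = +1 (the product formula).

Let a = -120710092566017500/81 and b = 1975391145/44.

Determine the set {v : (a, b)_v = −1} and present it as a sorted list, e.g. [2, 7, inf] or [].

[5, 7, 19, 31]

Mod squares: a ≡ -7, b ≡ 32395. Check v ∈ {∞, 2, 3, 5, 7, 11, 13, 19, 31}.
v=19: a=19^2·(≡12), b=19^1·(≡2) mod 19; (12|19)=-1, (2|19)=-1; (−1)^{2·1·9}·(-1)^1·(-1)^2 = -1.
v=5: a=5^4·(≡2), b=5^1·(≡1) mod 5; (2|5)=-1, (1|5)=+1; (−1)^{4·1·2}·(-1)^1·(+1)^4 = -1.
v=3: a=3^-4·(≡2), b=3^4·(≡1) mod 3; (2|3)=-1, (1|3)=+1; (−1)^{-4·4·1}·(-1)^4·(+1)^-4 = +1.
v=7: a=7^7·(≡5), b=7^2·(≡3) mod 7; (5|7)=-1, (3|7)=-1; (−1)^{7·2·3}·(-1)^2·(-1)^7 = -1.
v=31: a=31^2·(≡26), b=31^1·(≡26) mod 31; (26|31)=-1, (26|31)=-1; (−1)^{2·1·15}·(-1)^1·(-1)^2 = -1.
v=2: v_2(a)=2, v_2(b)=-2; units ≡ 1, 3 (mod 8); ε·ε+αω+βω = 0·1+2·1+-2·0 ≡ 0  ⇒  (a,b)_2 = +1.
v=11: a=11^0·(≡1), b=11^-1·(≡6) mod 11; (1|11)=+1, (6|11)=-1; (−1)^{0·-1·5}·(+1)^-1·(-1)^0 = +1.
v=∞: -7 < 0 and 32395 > 0  ⇒  (a,b)_∞ = +1.
v=13: a=13^2·(≡2), b=13^2·(≡3) mod 13; (2|13)=-1, (3|13)=+1; (−1)^{2·2·6}·(-1)^2·(+1)^2 = +1.
Ram(-7, 32395) = {5, 7, 19, 31}; no ℚ_5-point on the conic.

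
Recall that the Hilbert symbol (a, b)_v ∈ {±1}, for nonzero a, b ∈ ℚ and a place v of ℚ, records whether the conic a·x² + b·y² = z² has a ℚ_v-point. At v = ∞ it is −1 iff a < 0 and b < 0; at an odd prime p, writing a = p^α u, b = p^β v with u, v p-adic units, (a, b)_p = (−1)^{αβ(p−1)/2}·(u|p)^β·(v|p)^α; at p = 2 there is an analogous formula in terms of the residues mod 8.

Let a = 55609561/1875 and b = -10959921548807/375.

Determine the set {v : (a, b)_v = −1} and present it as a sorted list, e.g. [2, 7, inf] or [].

[2, 5, 11, 41]

Mod squares: a ≡ 69483, b ≡ -358545. Check v ∈ {∞, 2, 3, 5, 7, 11, 19, 23, 41, 53}.
v=5: a=5^-4·(≡2), b=5^-3·(≡1) mod 5; (2|5)=-1, (1|5)=+1; (−1)^{-4·-3·2}·(-1)^-3·(+1)^-4 = -1.
v=41: a=41^0·(≡27), b=41^1·(≡3) mod 41; (27|41)=-1, (3|41)=-1; (−1)^{0·1·20}·(-1)^1·(-1)^0 = -1.
v=19: a=19^1·(≡6), b=19^2·(≡11) mod 19; (6|19)=+1, (11|19)=+1; (−1)^{1·2·9}·(+1)^2·(+1)^1 = +1.
v=∞: 69483 > 0 and -358545 < 0  ⇒  (a,b)_∞ = +1.
v=7: a=7^4·(≡2), b=7^4·(≡1) mod 7; (2|7)=+1, (1|7)=+1; (−1)^{4·4·3}·(+1)^4·(+1)^4 = +1.
v=53: a=53^1·(≡21), b=53^1·(≡33) mod 53; (21|53)=-1, (33|53)=-1; (−1)^{1·1·26}·(-1)^1·(-1)^1 = +1.
v=2: v_2(a)=0, v_2(b)=0; units ≡ 3, 7 (mod 8); ε·ε+αω+βω = 1·1+0·0+0·1 ≡ 1  ⇒  (a,b)_2 = -1.
v=3: a=3^-1·(≡1), b=3^-1·(≡2) mod 3; (1|3)=+1, (2|3)=-1; (−1)^{-1·-1·1}·(+1)^-1·(-1)^-1 = +1.
v=23: a=23^1·(≡2), b=23^2·(≡8) mod 23; (2|23)=+1, (8|23)=+1; (−1)^{1·2·11}·(+1)^2·(+1)^1 = +1.
v=11: a=11^0·(≡8), b=11^1·(≡3) mod 11; (8|11)=-1, (3|11)=+1; (−1)^{0·1·5}·(-1)^1·(+1)^0 = -1.
|Ram(69483, -358545)| = 4, even; anisotropic at {2, 5, 11, 41}.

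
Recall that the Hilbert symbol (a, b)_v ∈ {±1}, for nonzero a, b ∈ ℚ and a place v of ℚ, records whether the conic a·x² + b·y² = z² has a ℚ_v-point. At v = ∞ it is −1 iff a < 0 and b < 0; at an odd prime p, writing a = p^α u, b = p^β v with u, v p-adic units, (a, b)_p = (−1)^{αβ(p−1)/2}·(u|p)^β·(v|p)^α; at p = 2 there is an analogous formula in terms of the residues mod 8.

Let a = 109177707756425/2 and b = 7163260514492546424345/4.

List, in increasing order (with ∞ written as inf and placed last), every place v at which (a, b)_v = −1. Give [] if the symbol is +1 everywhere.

Mod squares: a ≡ 7714, b ≡ 72105. Check v ∈ {∞, 2, 3, 5, 7, 11, 17, 19, 23, 29}.
v=2: v_2(a)=-1, v_2(b)=-2; units ≡ 1, 1 (mod 8); ε·ε+αω+βω = 0·0+-1·0+-2·0 ≡ 0  ⇒  (a,b)_2 = +1.
v=∞: 7714 > 0 and 72105 > 0  ⇒  (a,b)_∞ = +1.
v=11: a=11^2·(≡5), b=11^3·(≡2) mod 11; (5|11)=+1, (2|11)=-1; (−1)^{2·3·5}·(+1)^3·(-1)^2 = +1.
v=3: a=3^0·(≡1), b=3^1·(≡2) mod 3; (1|3)=+1, (2|3)=-1; (−1)^{0·1·1}·(+1)^1·(-1)^0 = +1.
v=19: a=19^3·(≡16), b=19^5·(≡18) mod 19; (16|19)=+1, (18|19)=-1; (−1)^{3·5·9}·(+1)^5·(-1)^3 = +1.
v=23: a=23^2·(≡8), b=23^3·(≡20) mod 23; (8|23)=+1, (20|23)=-1; (−1)^{2·3·11}·(+1)^3·(-1)^2 = +1.
v=29: a=29^1·(≡1), b=29^2·(≡26) mod 29; (1|29)=+1, (26|29)=-1; (−1)^{1·2·14}·(+1)^2·(-1)^1 = -1.
v=17: a=17^0·(≡1), b=17^2·(≡9) mod 17; (1|17)=+1, (9|17)=+1; (−1)^{0·2·8}·(+1)^2·(+1)^0 = +1.
v=7: a=7^3·(≡5), b=7^2·(≡5) mod 7; (5|7)=-1, (5|7)=-1; (−1)^{3·2·3}·(-1)^2·(-1)^3 = -1.
v=5: a=5^2·(≡1), b=5^1·(≡1) mod 5; (1|5)=+1, (1|5)=+1; (−1)^{2·1·2}·(+1)^1·(+1)^2 = +1.
Ram(7714, 72105) = {7, 29}; no ℚ_7-point on the conic.

[7, 29]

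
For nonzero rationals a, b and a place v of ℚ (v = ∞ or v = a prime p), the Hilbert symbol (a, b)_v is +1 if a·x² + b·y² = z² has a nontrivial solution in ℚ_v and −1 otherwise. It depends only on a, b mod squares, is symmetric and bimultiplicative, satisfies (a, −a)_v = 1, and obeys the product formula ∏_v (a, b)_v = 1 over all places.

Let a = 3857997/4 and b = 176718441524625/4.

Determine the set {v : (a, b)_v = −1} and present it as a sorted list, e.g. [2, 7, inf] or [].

[5, 11, 13, 17]

(a, b) ≡ (7293, 36465) mod (ℚ^×)²; places V = {2, 3, 5, 7, 11, 13, 17, 23, ∞}.
(a,b)_11: α=1, u≡9; β=1, v≡5 (mod 11); (9|11)=+1, (5|11)=+1; sign (−1)^1·+1^1·+1^1 = -1.
(a,b)_5: α=0, u≡3; β=3, v≡3 (mod 5); (3|5)=-1, (3|5)=-1; sign (−1)^0·-1^3·-1^0 = -1.
(a,b)_∞: sgn(7293)=+, sgn(36465)=+, so +1.
(a,b)_17: α=1, u≡2; β=3, v≡3 (mod 17); (2|17)=+1, (3|17)=-1; sign (−1)^0·+1^3·-1^1 = -1.
(a,b)_7: α=0, u≡6; β=2, v≡2 (mod 7); (6|7)=-1, (2|7)=+1; sign (−1)^0·-1^2·+1^0 = +1.
(a,b)_3: α=1, u≡1; β=5, v≡2 (mod 3); (1|3)=+1, (2|3)=-1; sign (−1)^1·+1^5·-1^1 = +1.
(a,b)_13: α=1, u≡11; β=3, v≡9 (mod 13); (11|13)=-1, (9|13)=+1; sign (−1)^0·-1^3·+1^1 = -1.
(a,b)_23: α=2, u≡12; β=0, v≡21 (mod 23); (12|23)=+1, (21|23)=-1; sign (−1)^0·+1^0·-1^2 = +1.
(a,b)_2: α=-2, β=-2; u≡5, v≡1 (mod 8); ε(u)ε(v)=0·0, αω(v)=-2·0, βω(u)=-2·1; sum ≡ 0  ⇒  +1.
|Ram(7293, 36465)| = 4, even; anisotropic at {5, 11, 13, 17}.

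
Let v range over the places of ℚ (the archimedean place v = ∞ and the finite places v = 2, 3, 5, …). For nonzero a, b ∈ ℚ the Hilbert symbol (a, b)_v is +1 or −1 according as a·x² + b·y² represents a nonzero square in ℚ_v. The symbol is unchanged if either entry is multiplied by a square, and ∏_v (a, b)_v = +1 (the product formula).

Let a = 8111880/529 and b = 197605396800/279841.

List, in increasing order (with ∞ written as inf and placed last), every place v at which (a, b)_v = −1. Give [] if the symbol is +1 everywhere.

[2, 5, 29, 37]

(a, b) ≡ (225330, 37) mod (ℚ^×)²; places V = {2, 3, 5, 7, 23, 29, 37, ∞}.
(a,b)_23: α=-2, u≡10; β=-4, v≡7 (mod 23); (10|23)=-1, (7|23)=-1; sign (−1)^0·-1^-4·-1^-2 = +1.
(a,b)_2: α=3, β=6; u≡1, v≡5 (mod 8); ε(u)ε(v)=0·0, αω(v)=3·1, βω(u)=6·0; sum ≡ 1  ⇒  -1.
(a,b)_3: α=3, u≡2; β=4, v≡1 (mod 3); (2|3)=-1, (1|3)=+1; sign (−1)^0·-1^4·+1^3 = +1.
(a,b)_∞: sgn(225330)=+, sgn(37)=+, so +1.
(a,b)_5: α=1, u≡4; β=2, v≡2 (mod 5); (4|5)=+1, (2|5)=-1; sign (−1)^0·+1^2·-1^1 = -1.
(a,b)_7: α=1, u≡1; β=2, v≡2 (mod 7); (1|7)=+1, (2|7)=+1; sign (−1)^0·+1^2·+1^1 = +1.
(a,b)_29: α=1, u≡27; β=2, v≡21 (mod 29); (27|29)=-1, (21|29)=-1; sign (−1)^0·-1^2·-1^1 = -1.
(a,b)_37: α=1, u≡35; β=1, v≡21 (mod 37); (35|37)=-1, (21|37)=+1; sign (−1)^0·-1^1·+1^1 = -1.
|Ram(225330, 37)| = 4, even; anisotropic at {2, 5, 29, 37}.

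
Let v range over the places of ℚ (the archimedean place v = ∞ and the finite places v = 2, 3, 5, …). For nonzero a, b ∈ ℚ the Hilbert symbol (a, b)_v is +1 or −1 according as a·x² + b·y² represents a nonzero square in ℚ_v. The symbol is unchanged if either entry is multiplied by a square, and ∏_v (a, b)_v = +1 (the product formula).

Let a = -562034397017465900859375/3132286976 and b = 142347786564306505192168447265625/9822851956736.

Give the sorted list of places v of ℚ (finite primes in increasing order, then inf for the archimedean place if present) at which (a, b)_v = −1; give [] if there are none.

[13, 41]

(a, b) ≡ (-58630, 5434) mod (ℚ^×)²; places V = {2, 3, 5, 7, 11, 13, 17, 19, 41, ∞}.
(a,b)_3: α=2, u≡2; β=4, v≡1 (mod 3); (2|3)=-1, (1|3)=+1; sign (−1)^0·-1^4·+1^2 = +1.
(a,b)_17: α=6, u≡6; β=8, v≡11 (mod 17); (6|17)=-1, (11|17)=-1; sign (−1)^0·-1^8·-1^6 = +1.
(a,b)_5: α=7, u≡4; β=10, v≡4 (mod 5); (4|5)=+1, (4|5)=+1; sign (−1)^0·+1^10·+1^7 = +1.
(a,b)_19: α=2, u≡6; β=3, v≡16 (mod 19); (6|19)=+1, (16|19)=+1; sign (−1)^0·+1^3·+1^2 = +1.
(a,b)_11: α=3, u≡5; β=3, v≡2 (mod 11); (5|11)=+1, (2|11)=-1; sign (−1)^1·+1^3·-1^3 = +1.
(a,b)_13: α=-1, u≡10; β=-1, v≡5 (mod 13); (10|13)=+1, (5|13)=-1; sign (−1)^0·+1^-1·-1^-1 = -1.
(a,b)_7: α=-6, u≡4; β=-8, v≡4 (mod 7); (4|7)=+1, (4|7)=+1; sign (−1)^0·+1^-8·+1^-6 = +1.
(a,b)_41: α=3, u≡8; β=4, v≡38 (mod 41); (8|41)=+1, (38|41)=-1; sign (−1)^0·+1^4·-1^3 = -1.
(a,b)_∞: sgn(-58630)=−, sgn(5434)=+, so +1.
(a,b)_2: α=-11, β=-17; u≡5, v≡5 (mod 8); ε(u)ε(v)=0·0, αω(v)=-11·1, βω(u)=-17·1; sum ≡ 0  ⇒  +1.
Ram(-58630, 5434) = {13, 41}; no ℚ_13-point on the conic.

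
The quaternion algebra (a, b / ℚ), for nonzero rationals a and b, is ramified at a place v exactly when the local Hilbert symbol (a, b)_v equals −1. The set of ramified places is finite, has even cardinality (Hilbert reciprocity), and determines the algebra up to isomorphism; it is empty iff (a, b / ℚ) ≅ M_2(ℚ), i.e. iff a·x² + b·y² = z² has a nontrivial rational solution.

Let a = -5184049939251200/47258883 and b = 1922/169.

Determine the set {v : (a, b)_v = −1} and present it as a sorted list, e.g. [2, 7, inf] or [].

(a, b) ≡ (-109446, 2) mod (ℚ^×)²; places V = {2, 3, 5, 7, 13, 17, 19, 29, 31, 37, ∞}.
(a,b)_29: α=1, u≡20; β=0, v≡10 (mod 29); (20|29)=+1, (10|29)=-1; sign (−1)^0·+1^0·-1^1 = -1.
(a,b)_3: α=-9, u≡1; β=0, v≡2 (mod 3); (1|3)=+1, (2|3)=-1; sign (−1)^0·+1^0·-1^-9 = -1.
(a,b)_5: α=2, u≡4; β=0, v≡3 (mod 5); (4|5)=+1, (3|5)=-1; sign (−1)^0·+1^0·-1^2 = +1.
(a,b)_13: α=0, u≡1; β=-2, v≡11 (mod 13); (1|13)=+1, (11|13)=-1; sign (−1)^0·+1^-2·-1^0 = +1.
(a,b)_19: α=2, u≡10; β=0, v≡8 (mod 19); (10|19)=-1, (8|19)=-1; sign (−1)^0·-1^0·-1^2 = +1.
(a,b)_31: α=2, u≡24; β=2, v≡9 (mod 31); (24|31)=-1, (9|31)=+1; sign (−1)^0·-1^2·+1^2 = +1.
(a,b)_37: α=1, u≡15; β=0, v≡14 (mod 37); (15|37)=-1, (14|37)=-1; sign (−1)^0·-1^0·-1^1 = -1.
(a,b)_17: α=1, u≡7; β=0, v≡16 (mod 17); (7|17)=-1, (16|17)=+1; sign (−1)^0·-1^0·+1^1 = +1.
(a,b)_∞: sgn(-109446)=−, sgn(2)=+, so +1.
(a,b)_7: α=-4, u≡3; β=0, v≡4 (mod 7); (3|7)=-1, (4|7)=+1; sign (−1)^0·-1^0·+1^-4 = +1.
(a,b)_2: α=15, β=1; u≡5, v≡1 (mod 8); ε(u)ε(v)=0·0, αω(v)=15·0, βω(u)=1·1; sum ≡ 1  ⇒  -1.
(-109446, 2 / ℚ) ramifies at {2, 3, 29, 37}: a division algebra.

[2, 3, 29, 37]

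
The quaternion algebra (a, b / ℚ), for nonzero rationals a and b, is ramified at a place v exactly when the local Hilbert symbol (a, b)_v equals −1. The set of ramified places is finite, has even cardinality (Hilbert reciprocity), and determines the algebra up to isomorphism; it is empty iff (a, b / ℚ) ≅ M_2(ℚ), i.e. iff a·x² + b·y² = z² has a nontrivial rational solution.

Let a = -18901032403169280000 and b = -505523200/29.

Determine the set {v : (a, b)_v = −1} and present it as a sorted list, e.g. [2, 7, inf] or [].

[29, inf]

(a, b) ≡ (-231942, -11687) mod (ℚ^×)²; places V = {2, 3, 5, 7, 13, 29, 31, 43, ∞}.
(a,b)_2: α=15, β=10; u≡5, v≡1 (mod 8); ε(u)ε(v)=0·0, αω(v)=15·0, βω(u)=10·1; sum ≡ 0  ⇒  +1.
(a,b)_29: α=1, u≡4; β=-1, v≡15 (mod 29); (4|29)=+1, (15|29)=-1; sign (−1)^0·+1^-1·-1^1 = -1.
(a,b)_43: α=1, u≡41; β=0, v≡23 (mod 43); (41|43)=+1, (23|43)=+1; sign (−1)^0·+1^0·+1^1 = +1.
(a,b)_7: α=2, u≡6; β=2, v≡3 (mod 7); (6|7)=-1, (3|7)=-1; sign (−1)^0·-1^2·-1^2 = +1.
(a,b)_∞: sgn(-231942)=−, sgn(-11687)=−, so -1.
(a,b)_3: α=1, u≡2; β=0, v≡1 (mod 3); (2|3)=-1, (1|3)=+1; sign (−1)^0·-1^0·+1^1 = +1.
(a,b)_5: α=4, u≡2; β=2, v≡3 (mod 5); (2|5)=-1, (3|5)=-1; sign (−1)^0·-1^2·-1^4 = +1.
(a,b)_13: α=2, u≡9; β=1, v≡2 (mod 13); (9|13)=+1, (2|13)=-1; sign (−1)^0·+1^1·-1^2 = +1.
(a,b)_31: α=3, u≡14; β=1, v≡11 (mod 31); (14|31)=+1, (11|31)=-1; sign (−1)^1·+1^1·-1^3 = +1.
Ram(-231942, -11687) = {29, ∞}; no ℚ_29-point on the conic.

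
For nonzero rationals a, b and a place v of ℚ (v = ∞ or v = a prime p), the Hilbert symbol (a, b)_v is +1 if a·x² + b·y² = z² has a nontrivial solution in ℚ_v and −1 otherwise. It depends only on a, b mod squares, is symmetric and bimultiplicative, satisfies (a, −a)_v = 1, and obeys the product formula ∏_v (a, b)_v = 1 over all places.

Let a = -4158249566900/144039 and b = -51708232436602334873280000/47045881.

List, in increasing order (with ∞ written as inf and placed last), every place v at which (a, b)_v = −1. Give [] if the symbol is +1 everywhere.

[2, 3, 7, 13, 17, inf]

(a, b) ≡ (-88179, -78) mod (ℚ^×)²; places V = {2, 3, 5, 7, 11, 13, 17, 19, 29, 43, ∞}.
(a,b)_43: α=2, u≡31; β=4, v≡34 (mod 43); (31|43)=+1, (34|43)=-1; sign (−1)^0·+1^4·-1^2 = +1.
(a,b)_13: α=1, u≡1; β=1, v≡6 (mod 13); (1|13)=+1, (6|13)=-1; sign (−1)^0·+1^1·-1^1 = -1.
(a,b)_11: α=2, u≡10; β=2, v≡2 (mod 11); (10|11)=-1, (2|11)=-1; sign (−1)^0·-1^2·-1^2 = +1.
(a,b)_7: α=-1, u≡3; β=2, v≡3 (mod 7); (3|7)=-1, (3|7)=-1; sign (−1)^0·-1^2·-1^-1 = -1.
(a,b)_29: α=2, u≡26; β=4, v≡20 (mod 29); (26|29)=-1, (20|29)=+1; sign (−1)^0·-1^4·+1^2 = +1.
(a,b)_5: α=2, u≡1; β=4, v≡2 (mod 5); (1|5)=+1, (2|5)=-1; sign (−1)^0·+1^4·-1^2 = +1.
(a,b)_2: α=2, β=9; u≡5, v≡1 (mod 8); ε(u)ε(v)=0·0, αω(v)=2·0, βω(u)=9·1; sum ≡ 1  ⇒  -1.
(a,b)_19: α=-3, u≡8; β=-6, v≡1 (mod 19); (8|19)=-1, (1|19)=+1; sign (−1)^0·-1^-6·+1^-3 = +1.
(a,b)_3: α=-1, u≡1; β=1, v≡1 (mod 3); (1|3)=+1, (1|3)=+1; sign (−1)^1·+1^1·+1^-1 = -1.
(a,b)_17: α=1, u≡16; β=2, v≡7 (mod 17); (16|17)=+1, (7|17)=-1; sign (−1)^0·+1^2·-1^1 = -1.
(a,b)_∞: sgn(-88179)=−, sgn(-78)=−, so -1.
|Ram(-88179, -78)| = 6, even; anisotropic at {2, 3, 7, 13, 17, ∞}.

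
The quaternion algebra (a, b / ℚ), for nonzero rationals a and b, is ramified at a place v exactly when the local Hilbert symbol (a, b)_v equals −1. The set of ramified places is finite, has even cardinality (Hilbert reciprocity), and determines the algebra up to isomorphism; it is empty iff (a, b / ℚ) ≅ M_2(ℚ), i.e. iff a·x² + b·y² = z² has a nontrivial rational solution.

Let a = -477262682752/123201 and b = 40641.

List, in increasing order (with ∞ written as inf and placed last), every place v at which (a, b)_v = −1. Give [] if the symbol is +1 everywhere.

[3, 19, 23, 29]

(a, b) ≡ (-58, 40641) mod (ℚ^×)²; places V = {2, 3, 13, 17, 19, 23, 29, 31, ∞}.
(a,b)_17: α=2, u≡3; β=0, v≡11 (mod 17); (3|17)=-1, (11|17)=-1; sign (−1)^0·-1^0·-1^2 = +1.
(a,b)_2: α=7, β=0; u≡3, v≡1 (mod 8); ε(u)ε(v)=1·0, αω(v)=7·0, βω(u)=0·1; sum ≡ 0  ⇒  +1.
(a,b)_3: α=-6, u≡2; β=1, v≡2 (mod 3); (2|3)=-1, (2|3)=-1; sign (−1)^0·-1^1·-1^-6 = -1.
(a,b)_29: α=3, u≡19; β=0, v≡12 (mod 29); (19|29)=-1, (12|29)=-1; sign (−1)^0·-1^0·-1^3 = -1.
(a,b)_∞: sgn(-58)=−, sgn(40641)=+, so +1.
(a,b)_31: α=0, u≡25; β=1, v≡9 (mod 31); (25|31)=+1, (9|31)=+1; sign (−1)^0·+1^1·+1^0 = +1.
(a,b)_23: α=2, u≡21; β=1, v≡19 (mod 23); (21|23)=-1, (19|23)=-1; sign (−1)^0·-1^1·-1^2 = -1.
(a,b)_19: α=0, u≡8; β=1, v≡11 (mod 19); (8|19)=-1, (11|19)=+1; sign (−1)^0·-1^1·+1^0 = -1.
(a,b)_13: α=-2, u≡2; β=0, v≡3 (mod 13); (2|13)=-1, (3|13)=+1; sign (−1)^0·-1^0·+1^-2 = +1.
(-58, 40641 / ℚ) ramifies at {3, 19, 23, 29}: a division algebra.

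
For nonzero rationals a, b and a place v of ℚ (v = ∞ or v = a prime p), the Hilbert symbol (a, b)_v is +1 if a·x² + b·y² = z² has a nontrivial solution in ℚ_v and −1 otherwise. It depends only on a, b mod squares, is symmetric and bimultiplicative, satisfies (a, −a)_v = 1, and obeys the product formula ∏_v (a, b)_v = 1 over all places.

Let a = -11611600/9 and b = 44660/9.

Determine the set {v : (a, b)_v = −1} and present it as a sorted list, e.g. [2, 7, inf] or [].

(a, b) ≡ (-29029, 11165) mod (ℚ^×)²; places V = {2, 3, 5, 7, 11, 13, 29, ∞}.
(a,b)_11: α=1, u≡9; β=1, v≡5 (mod 11); (9|11)=+1, (5|11)=+1; sign (−1)^1·+1^1·+1^1 = -1.
(a,b)_7: α=1, u≡2; β=1, v≡5 (mod 7); (2|7)=+1, (5|7)=-1; sign (−1)^1·+1^1·-1^1 = +1.
(a,b)_29: α=1, u≡10; β=1, v≡10 (mod 29); (10|29)=-1, (10|29)=-1; sign (−1)^0·-1^1·-1^1 = +1.
(a,b)_3: α=-2, u≡2; β=-2, v≡2 (mod 3); (2|3)=-1, (2|3)=-1; sign (−1)^0·-1^-2·-1^-2 = +1.
(a,b)_∞: sgn(-29029)=−, sgn(11165)=+, so +1.
(a,b)_5: α=2, u≡4; β=1, v≡3 (mod 5); (4|5)=+1, (3|5)=-1; sign (−1)^0·+1^1·-1^2 = +1.
(a,b)_13: α=1, u≡12; β=0, v≡2 (mod 13); (12|13)=+1, (2|13)=-1; sign (−1)^0·+1^0·-1^1 = -1.
(a,b)_2: α=4, β=2; u≡3, v≡5 (mod 8); ε(u)ε(v)=1·0, αω(v)=4·1, βω(u)=2·1; sum ≡ 0  ⇒  +1.
|Ram(-29029, 11165)| = 2, even; anisotropic at {11, 13}.

[11, 13]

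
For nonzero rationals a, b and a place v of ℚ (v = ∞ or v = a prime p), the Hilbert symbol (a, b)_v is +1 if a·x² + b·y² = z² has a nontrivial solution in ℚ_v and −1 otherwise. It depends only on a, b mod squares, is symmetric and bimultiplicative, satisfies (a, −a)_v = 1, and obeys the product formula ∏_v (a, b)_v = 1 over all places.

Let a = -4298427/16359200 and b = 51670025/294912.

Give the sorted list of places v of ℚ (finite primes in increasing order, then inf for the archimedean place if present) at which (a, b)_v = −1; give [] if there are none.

Mod squares: a ≡ -6, b ≡ 34162. Check v ∈ {∞, 2, 3, 5, 7, 11, 13, 19, 29, 31}.
v=∞: -6 < 0 and 34162 > 0  ⇒  (a,b)_∞ = +1.
v=5: a=5^-2·(≡1), b=5^2·(≡3) mod 5; (1|5)=+1, (3|5)=-1; (−1)^{-2·2·2}·(+1)^2·(-1)^-2 = +1.
v=2: v_2(a)=-5, v_2(b)=-15; units ≡ 5, 1 (mod 8); ε·ε+αω+βω = 0·0+-5·0+-15·1 ≡ 1  ⇒  (a,b)_2 = -1.
v=31: a=31^0·(≡16), b=31^1·(≡17) mod 31; (16|31)=+1, (17|31)=-1; (−1)^{0·1·15}·(+1)^1·(-1)^0 = +1.
v=7: a=7^2·(≡2), b=7^0·(≡4) mod 7; (2|7)=+1, (4|7)=+1; (−1)^{2·0·3}·(+1)^0·(+1)^2 = +1.
v=29: a=29^0·(≡4), b=29^1·(≡10) mod 29; (4|29)=+1, (10|29)=-1; (−1)^{0·1·14}·(+1)^1·(-1)^0 = +1.
v=13: a=13^-2·(≡5), b=13^0·(≡8) mod 13; (5|13)=-1, (8|13)=-1; (−1)^{-2·0·6}·(-1)^0·(-1)^-2 = +1.
v=11: a=11^-2·(≡1), b=11^2·(≡8) mod 11; (1|11)=+1, (8|11)=-1; (−1)^{-2·2·5}·(+1)^2·(-1)^-2 = +1.
v=19: a=19^2·(≡12), b=19^1·(≡15) mod 19; (12|19)=-1, (15|19)=-1; (−1)^{2·1·9}·(-1)^1·(-1)^2 = -1.
v=3: a=3^5·(≡1), b=3^-2·(≡1) mod 3; (1|3)=+1, (1|3)=+1; (−1)^{5·-2·1}·(+1)^-2·(+1)^5 = +1.
Ram(-6, 34162) = {2, 19}; no ℚ_2-point on the conic.

[2, 19]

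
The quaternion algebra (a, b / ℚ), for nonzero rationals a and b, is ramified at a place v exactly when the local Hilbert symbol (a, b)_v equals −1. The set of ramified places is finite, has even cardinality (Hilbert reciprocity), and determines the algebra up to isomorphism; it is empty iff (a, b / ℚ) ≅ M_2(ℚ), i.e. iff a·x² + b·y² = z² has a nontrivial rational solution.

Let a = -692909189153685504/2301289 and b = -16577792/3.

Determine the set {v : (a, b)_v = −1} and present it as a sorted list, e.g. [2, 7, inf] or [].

[7, inf]

Mod squares: a ≡ -39, b ≡ -231. Check v ∈ {∞, 2, 3, 7, 11, 13, 23, 29, 37, 41}.
v=2: v_2(a)=18, v_2(b)=8; units ≡ 1, 1 (mod 8); ε·ε+αω+βω = 0·0+18·0+8·0 ≡ 0  ⇒  (a,b)_2 = +1.
v=37: a=37^-2·(≡17), b=37^0·(≡7) mod 37; (17|37)=-1, (7|37)=+1; (−1)^{-2·0·18}·(-1)^0·(+1)^-2 = +1.
v=11: a=11^2·(≡1), b=11^1·(≡9) mod 11; (1|11)=+1, (9|11)=+1; (−1)^{2·1·5}·(+1)^1·(+1)^2 = +1.
v=3: a=3^3·(≡2), b=3^-1·(≡1) mod 3; (2|3)=-1, (1|3)=+1; (−1)^{3·-1·1}·(-1)^-1·(+1)^3 = +1.
v=13: a=13^1·(≡1), b=13^0·(≡1) mod 13; (1|13)=+1, (1|13)=+1; (−1)^{1·0·6}·(+1)^0·(+1)^1 = +1.
v=23: a=23^2·(≡14), b=23^0·(≡11) mod 23; (14|23)=-1, (11|23)=-1; (−1)^{2·0·11}·(-1)^0·(-1)^2 = +1.
v=7: a=7^6·(≡5), b=7^1·(≡4) mod 7; (5|7)=-1, (4|7)=+1; (−1)^{6·1·3}·(-1)^1·(+1)^6 = -1.
v=29: a=29^0·(≡18), b=29^2·(≡22) mod 29; (18|29)=-1, (22|29)=+1; (−1)^{0·2·14}·(-1)^2·(+1)^0 = +1.
v=41: a=41^-2·(≡4), b=41^0·(≡22) mod 41; (4|41)=+1, (22|41)=-1; (−1)^{-2·0·20}·(+1)^0·(-1)^-2 = +1.
v=∞: -39 < 0 and -231 < 0  ⇒  (a,b)_∞ = -1.
(-39, -231 / ℚ) ramifies at {7, ∞}: a division algebra.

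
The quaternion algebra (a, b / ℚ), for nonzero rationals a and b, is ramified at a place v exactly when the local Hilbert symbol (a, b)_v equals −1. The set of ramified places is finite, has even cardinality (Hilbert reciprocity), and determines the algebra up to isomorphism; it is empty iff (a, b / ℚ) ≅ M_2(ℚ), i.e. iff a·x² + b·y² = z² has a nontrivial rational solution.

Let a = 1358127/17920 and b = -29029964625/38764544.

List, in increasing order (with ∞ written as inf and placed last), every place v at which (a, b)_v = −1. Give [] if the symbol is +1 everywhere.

Mod squares: a ≡ 1610, b ≡ -30590. Check v ∈ {∞, 2, 3, 5, 7, 13, 19, 23}.
v=13: a=13^0·(≡5), b=13^-2·(≡10) mod 13; (5|13)=-1, (10|13)=+1; (−1)^{0·-2·6}·(-1)^-2·(+1)^0 = +1.
v=23: a=23^1·(≡18), b=23^1·(≡18) mod 23; (18|23)=+1, (18|23)=+1; (−1)^{1·1·11}·(+1)^1·(+1)^1 = -1.
v=∞: 1610 > 0 and -30590 < 0  ⇒  (a,b)_∞ = +1.
v=7: a=7^-1·(≡3), b=7^-1·(≡3) mod 7; (3|7)=-1, (3|7)=-1; (−1)^{-1·-1·3}·(-1)^-1·(-1)^-1 = -1.
v=2: v_2(a)=-9, v_2(b)=-15; units ≡ 5, 1 (mod 8); ε·ε+αω+βω = 0·0+-9·0+-15·1 ≡ 1  ⇒  (a,b)_2 = -1.
v=3: a=3^10·(≡2), b=3^12·(≡1) mod 3; (2|3)=-1, (1|3)=+1; (−1)^{10·12·1}·(-1)^12·(+1)^10 = +1.
v=19: a=19^0·(≡15), b=19^1·(≡16) mod 19; (15|19)=-1, (16|19)=+1; (−1)^{0·1·9}·(-1)^1·(+1)^0 = -1.
v=5: a=5^-1·(≡3), b=5^3·(≡2) mod 5; (3|5)=-1, (2|5)=-1; (−1)^{-1·3·2}·(-1)^3·(-1)^-1 = +1.
Ram(1610, -30590) = {2, 7, 19, 23}; no ℚ_2-point on the conic.

[2, 7, 19, 23]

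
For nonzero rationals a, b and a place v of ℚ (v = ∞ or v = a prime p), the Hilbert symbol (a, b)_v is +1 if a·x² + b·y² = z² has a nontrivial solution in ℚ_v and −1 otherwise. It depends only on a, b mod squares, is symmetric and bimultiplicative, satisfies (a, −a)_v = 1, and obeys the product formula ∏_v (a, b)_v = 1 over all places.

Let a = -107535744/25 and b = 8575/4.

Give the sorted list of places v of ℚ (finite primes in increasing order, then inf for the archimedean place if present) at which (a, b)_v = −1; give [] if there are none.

[7, 17]

Mod squares: a ≡ -646, b ≡ 7. Check v ∈ {∞, 2, 3, 5, 7, 17, 19}.
v=3: a=3^2·(≡2), b=3^0·(≡1) mod 3; (2|3)=-1, (1|3)=+1; (−1)^{2·0·1}·(-1)^0·(+1)^2 = +1.
v=2: v_2(a)=7, v_2(b)=-2; units ≡ 5, 7 (mod 8); ε·ε+αω+βω = 0·1+7·0+-2·1 ≡ 0  ⇒  (a,b)_2 = +1.
v=5: a=5^-2·(≡1), b=5^2·(≡2) mod 5; (1|5)=+1, (2|5)=-1; (−1)^{-2·2·2}·(+1)^2·(-1)^-2 = +1.
v=∞: -646 < 0 and 7 > 0  ⇒  (a,b)_∞ = +1.
v=17: a=17^3·(≡1), b=17^0·(≡6) mod 17; (1|17)=+1, (6|17)=-1; (−1)^{3·0·8}·(+1)^0·(-1)^3 = -1.
v=7: a=7^0·(≡5), b=7^3·(≡1) mod 7; (5|7)=-1, (1|7)=+1; (−1)^{0·3·3}·(-1)^3·(+1)^0 = -1.
v=19: a=19^1·(≡16), b=19^0·(≡11) mod 19; (16|19)=+1, (11|19)=+1; (−1)^{1·0·9}·(+1)^0·(+1)^1 = +1.
(-646, 7 / ℚ) ramifies at {7, 17}: a division algebra.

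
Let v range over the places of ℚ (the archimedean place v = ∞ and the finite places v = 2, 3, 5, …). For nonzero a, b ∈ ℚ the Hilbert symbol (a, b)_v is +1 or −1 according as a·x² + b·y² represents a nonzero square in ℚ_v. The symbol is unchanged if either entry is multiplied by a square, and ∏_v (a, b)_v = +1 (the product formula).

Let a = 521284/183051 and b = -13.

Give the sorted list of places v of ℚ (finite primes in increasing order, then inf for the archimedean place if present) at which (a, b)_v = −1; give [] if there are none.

[2, 13]

(a, b) ≡ (11, -13) mod (ℚ^×)²; places V = {2, 3, 11, 13, 19, 43, ∞}.
(a,b)_∞: sgn(11)=+, sgn(-13)=−, so +1.
(a,b)_2: α=2, β=0; u≡3, v≡3 (mod 8); ε(u)ε(v)=1·1, αω(v)=2·1, βω(u)=0·1; sum ≡ 1  ⇒  -1.
(a,b)_13: α=0, u≡8; β=1, v≡12 (mod 13); (8|13)=-1, (12|13)=+1; sign (−1)^0·-1^1·+1^0 = -1.
(a,b)_3: α=-2, u≡2; β=0, v≡2 (mod 3); (2|3)=-1, (2|3)=-1; sign (−1)^0·-1^0·-1^-2 = +1.
(a,b)_11: α=-1, u≡3; β=0, v≡9 (mod 11); (3|11)=+1, (9|11)=+1; sign (−1)^0·+1^0·+1^-1 = +1.
(a,b)_43: α=-2, u≡36; β=0, v≡30 (mod 43); (36|43)=+1, (30|43)=-1; sign (−1)^0·+1^0·-1^-2 = +1.
(a,b)_19: α=4, u≡16; β=0, v≡6 (mod 19); (16|19)=+1, (6|19)=+1; sign (−1)^0·+1^0·+1^4 = +1.
Ram(11, -13) = {2, 13}; no ℚ_2-point on the conic.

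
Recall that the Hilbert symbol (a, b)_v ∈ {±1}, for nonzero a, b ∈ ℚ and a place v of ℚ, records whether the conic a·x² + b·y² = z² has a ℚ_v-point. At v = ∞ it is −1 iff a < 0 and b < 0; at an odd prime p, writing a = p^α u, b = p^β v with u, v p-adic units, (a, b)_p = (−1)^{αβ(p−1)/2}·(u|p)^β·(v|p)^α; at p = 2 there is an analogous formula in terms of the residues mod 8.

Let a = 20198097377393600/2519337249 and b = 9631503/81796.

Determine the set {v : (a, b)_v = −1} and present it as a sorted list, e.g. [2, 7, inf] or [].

(a, b) ≡ (119, 7) mod (ℚ^×)²; places V = {2, 3, 5, 7, 11, 13, 17, 23, ∞}.
(a,b)_2: α=6, β=-2; u≡7, v≡7 (mod 8); ε(u)ε(v)=1·1, αω(v)=6·0, βω(u)=-2·0; sum ≡ 1  ⇒  -1.
(a,b)_5: α=2, u≡1; β=0, v≡3 (mod 5); (1|5)=+1, (3|5)=-1; sign (−1)^0·+1^0·-1^2 = +1.
(a,b)_∞: sgn(119)=+, sgn(7)=+, so +1.
(a,b)_23: α=2, u≡6; β=2, v≡19 (mod 23); (6|23)=+1, (19|23)=-1; sign (−1)^0·+1^2·-1^2 = +1.
(a,b)_17: α=5, u≡6; β=2, v≡14 (mod 17); (6|17)=-1, (14|17)=-1; sign (−1)^0·-1^2·-1^5 = -1.
(a,b)_11: α=-2, u≡4; β=-2, v≡7 (mod 11); (4|11)=+1, (7|11)=-1; sign (−1)^0·+1^-2·-1^-2 = +1.
(a,b)_3: α=-6, u≡2; β=2, v≡1 (mod 3); (2|3)=-1, (1|3)=+1; sign (−1)^0·-1^2·+1^-6 = +1.
(a,b)_13: α=-4, u≡7; β=-2, v≡8 (mod 13); (7|13)=-1, (8|13)=-1; sign (−1)^0·-1^-2·-1^-4 = +1.
(a,b)_7: α=5, u≡5; β=1, v≡2 (mod 7); (5|7)=-1, (2|7)=+1; sign (−1)^1·-1^1·+1^5 = +1.
|Ram(119, 7)| = 2, even; anisotropic at {2, 17}.

[2, 17]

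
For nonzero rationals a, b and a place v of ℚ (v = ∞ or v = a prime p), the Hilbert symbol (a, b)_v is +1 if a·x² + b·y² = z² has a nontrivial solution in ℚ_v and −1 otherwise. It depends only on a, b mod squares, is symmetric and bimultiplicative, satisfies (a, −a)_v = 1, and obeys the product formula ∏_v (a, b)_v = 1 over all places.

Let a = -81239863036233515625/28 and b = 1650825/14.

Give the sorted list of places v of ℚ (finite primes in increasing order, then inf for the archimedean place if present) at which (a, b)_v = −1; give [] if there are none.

(a, b) ≡ (-212135, 102718) mod (ℚ^×)²; places V = {2, 3, 5, 7, 11, 19, 23, 29, ∞}.
(a,b)_7: α=-1, u≡6; β=-1, v≡4 (mod 7); (6|7)=-1, (4|7)=+1; sign (−1)^1·-1^-1·+1^-1 = +1.
(a,b)_19: α=1, u≡17; β=0, v≡17 (mod 19); (17|19)=+1, (17|19)=+1; sign (−1)^0·+1^0·+1^1 = +1.
(a,b)_∞: sgn(-212135)=−, sgn(102718)=+, so +1.
(a,b)_11: α=1, u≡9; β=1, v≡8 (mod 11); (9|11)=+1, (8|11)=-1; sign (−1)^1·+1^1·-1^1 = +1.
(a,b)_5: α=7, u≡2; β=2, v≡2 (mod 5); (2|5)=-1, (2|5)=-1; sign (−1)^0·-1^2·-1^7 = -1.
(a,b)_2: α=-2, β=-1; u≡1, v≡7 (mod 8); ε(u)ε(v)=0·1, αω(v)=-2·0, βω(u)=-1·0; sum ≡ 0  ⇒  +1.
(a,b)_29: α=3, u≡13; β=1, v≡4 (mod 29); (13|29)=+1, (4|29)=+1; sign (−1)^0·+1^1·+1^3 = +1.
(a,b)_3: α=6, u≡1; β=2, v≡1 (mod 3); (1|3)=+1, (1|3)=+1; sign (−1)^0·+1^2·+1^6 = +1.
(a,b)_23: α=4, u≡19; β=1, v≡6 (mod 23); (19|23)=-1, (6|23)=+1; sign (−1)^0·-1^1·+1^4 = -1.
|Ram(-212135, 102718)| = 2, even; anisotropic at {5, 23}.

[5, 23]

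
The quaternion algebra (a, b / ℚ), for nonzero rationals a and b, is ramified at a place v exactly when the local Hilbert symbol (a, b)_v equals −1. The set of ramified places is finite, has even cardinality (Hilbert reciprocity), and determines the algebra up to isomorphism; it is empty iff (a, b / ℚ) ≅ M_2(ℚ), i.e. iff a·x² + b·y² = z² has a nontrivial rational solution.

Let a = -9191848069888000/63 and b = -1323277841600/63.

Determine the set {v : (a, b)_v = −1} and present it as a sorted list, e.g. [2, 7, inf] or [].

(a, b) ≡ (-46690, -77) mod (ℚ^×)²; places V = {2, 3, 5, 7, 11, 13, 23, 29, ∞}.
(a,b)_7: α=-1, u≡4; β=-1, v≡3 (mod 7); (4|7)=+1, (3|7)=-1; sign (−1)^1·+1^-1·-1^-1 = +1.
(a,b)_29: α=3, u≡18; β=2, v≡8 (mod 29); (18|29)=-1, (8|29)=-1; sign (−1)^0·-1^2·-1^3 = -1.
(a,b)_∞: sgn(-46690)=−, sgn(-77)=−, so -1.
(a,b)_2: α=11, β=6; u≡7, v≡3 (mod 8); ε(u)ε(v)=1·1, αω(v)=11·1, βω(u)=6·0; sum ≡ 0  ⇒  +1.
(a,b)_5: α=3, u≡2; β=2, v≡2 (mod 5); (2|5)=-1, (2|5)=-1; sign (−1)^0·-1^2·-1^3 = -1.
(a,b)_13: α=0, u≡5; β=2, v≡10 (mod 13); (5|13)=-1, (10|13)=+1; sign (−1)^0·-1^2·+1^0 = +1.
(a,b)_23: α=3, u≡21; β=2, v≡10 (mod 23); (21|23)=-1, (10|23)=-1; sign (−1)^0·-1^2·-1^3 = -1.
(a,b)_3: α=-2, u≡2; β=-2, v≡1 (mod 3); (2|3)=-1, (1|3)=+1; sign (−1)^0·-1^-2·+1^-2 = +1.
(a,b)_11: α=2, u≡9; β=1, v≡4 (mod 11); (9|11)=+1, (4|11)=+1; sign (−1)^0·+1^1·+1^2 = +1.
(-46690, -77 / ℚ) ramifies at {5, 23, 29, ∞}: a division algebra.

[5, 23, 29, inf]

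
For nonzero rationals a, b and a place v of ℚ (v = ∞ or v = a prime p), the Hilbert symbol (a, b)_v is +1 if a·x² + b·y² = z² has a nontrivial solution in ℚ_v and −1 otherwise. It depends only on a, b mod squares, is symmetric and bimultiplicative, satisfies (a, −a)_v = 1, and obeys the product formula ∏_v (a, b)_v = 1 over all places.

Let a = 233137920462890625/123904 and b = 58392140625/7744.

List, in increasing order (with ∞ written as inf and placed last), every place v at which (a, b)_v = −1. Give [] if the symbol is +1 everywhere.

Mod squares: a ≡ 65, b ≡ 273. Check v ∈ {∞, 2, 3, 5, 7, 11, 13}.
v=3: a=3^8·(≡2), b=3^5·(≡1) mod 3; (2|3)=-1, (1|3)=+1; (−1)^{8·5·1}·(-1)^5·(+1)^8 = -1.
v=13: a=13^5·(≡8), b=13^3·(≡6) mod 13; (8|13)=-1, (6|13)=-1; (−1)^{5·3·6}·(-1)^3·(-1)^5 = +1.
v=7: a=7^2·(≡4), b=7^1·(≡1) mod 7; (4|7)=+1, (1|7)=+1; (−1)^{2·1·3}·(+1)^1·(+1)^2 = +1.
v=5: a=5^9·(≡3), b=5^6·(≡3) mod 5; (3|5)=-1, (3|5)=-1; (−1)^{9·6·2}·(-1)^6·(-1)^9 = -1.
v=2: v_2(a)=-10, v_2(b)=-6; units ≡ 1, 1 (mod 8); ε·ε+αω+βω = 0·0+-10·0+-6·0 ≡ 0  ⇒  (a,b)_2 = +1.
v=11: a=11^-2·(≡6), b=11^-2·(≡3) mod 11; (6|11)=-1, (3|11)=+1; (−1)^{-2·-2·5}·(-1)^-2·(+1)^-2 = +1.
v=∞: 65 > 0 and 273 > 0  ⇒  (a,b)_∞ = +1.
Ram(65, 273) = {3, 5}; no ℚ_3-point on the conic.

[3, 5]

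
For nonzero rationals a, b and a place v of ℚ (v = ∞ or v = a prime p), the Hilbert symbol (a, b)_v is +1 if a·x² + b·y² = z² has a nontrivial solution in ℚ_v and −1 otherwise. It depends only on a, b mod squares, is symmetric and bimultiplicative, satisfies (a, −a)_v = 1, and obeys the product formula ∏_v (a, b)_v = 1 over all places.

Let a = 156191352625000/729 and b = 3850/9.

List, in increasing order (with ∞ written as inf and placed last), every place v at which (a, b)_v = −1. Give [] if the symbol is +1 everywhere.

[7, 11]

Mod squares: a ≡ 8602, b ≡ 154. Check v ∈ {∞, 2, 3, 5, 7, 11, 17, 23}.
v=∞: 8602 > 0 and 154 > 0  ⇒  (a,b)_∞ = +1.
v=5: a=5^6·(≡2), b=5^2·(≡1) mod 5; (2|5)=-1, (1|5)=+1; (−1)^{6·2·2}·(-1)^2·(+1)^6 = +1.
v=7: a=7^4·(≡6), b=7^1·(≡2) mod 7; (6|7)=-1, (2|7)=+1; (−1)^{4·1·3}·(-1)^1·(+1)^4 = -1.
v=11: a=11^3·(≡9), b=11^1·(≡1) mod 11; (9|11)=+1, (1|11)=+1; (−1)^{3·1·5}·(+1)^1·(+1)^3 = -1.
v=2: v_2(a)=3, v_2(b)=1; units ≡ 5, 5 (mod 8); ε·ε+αω+βω = 0·0+3·1+1·1 ≡ 0  ⇒  (a,b)_2 = +1.
v=17: a=17^1·(≡9), b=17^0·(≡16) mod 17; (9|17)=+1, (16|17)=+1; (−1)^{1·0·8}·(+1)^0·(+1)^1 = +1.
v=3: a=3^-6·(≡1), b=3^-2·(≡1) mod 3; (1|3)=+1, (1|3)=+1; (−1)^{-6·-2·1}·(+1)^-2·(+1)^-6 = +1.
v=23: a=23^1·(≡4), b=23^0·(≡1) mod 23; (4|23)=+1, (1|23)=+1; (−1)^{1·0·11}·(+1)^0·(+1)^1 = +1.
Ram(8602, 154) = {7, 11}; no ℚ_7-point on the conic.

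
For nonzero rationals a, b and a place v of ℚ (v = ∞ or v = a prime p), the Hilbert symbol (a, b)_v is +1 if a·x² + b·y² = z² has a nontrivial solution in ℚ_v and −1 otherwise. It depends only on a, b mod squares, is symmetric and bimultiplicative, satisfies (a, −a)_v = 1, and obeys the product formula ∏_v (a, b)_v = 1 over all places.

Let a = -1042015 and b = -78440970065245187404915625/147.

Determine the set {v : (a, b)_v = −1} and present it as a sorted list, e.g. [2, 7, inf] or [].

[3, 5, 13, inf]

Mod squares: a ≡ -1042015, b ≡ -252195. Check v ∈ {∞, 2, 3, 5, 7, 11, 13, 17, 23, 41, 43}.
v=41: a=41^1·(≡5), b=41^4·(≡1) mod 41; (5|41)=+1, (1|41)=+1; (−1)^{1·4·20}·(+1)^4·(+1)^1 = +1.
v=43: a=43^0·(≡4), b=43^1·(≡18) mod 43; (4|43)=+1, (18|43)=-1; (−1)^{0·1·21}·(+1)^1·(-1)^0 = +1.
v=13: a=13^1·(≡3), b=13^4·(≡5) mod 13; (3|13)=+1, (5|13)=-1; (−1)^{1·4·6}·(+1)^4·(-1)^1 = -1.
v=7: a=7^0·(≡5), b=7^-2·(≡2) mod 7; (5|7)=-1, (2|7)=+1; (−1)^{0·-2·3}·(-1)^-2·(+1)^0 = +1.
v=17: a=17^1·(≡7), b=17^3·(≡10) mod 17; (7|17)=-1, (10|17)=-1; (−1)^{1·3·8}·(-1)^3·(-1)^1 = +1.
v=23: a=23^1·(≡5), b=23^3·(≡1) mod 23; (5|23)=-1, (1|23)=+1; (−1)^{1·3·11}·(-1)^3·(+1)^1 = +1.
v=3: a=3^0·(≡2), b=3^-1·(≡1) mod 3; (2|3)=-1, (1|3)=+1; (−1)^{0·-1·1}·(-1)^-1·(+1)^0 = -1.
v=5: a=5^1·(≡2), b=5^5·(≡1) mod 5; (2|5)=-1, (1|5)=+1; (−1)^{1·5·2}·(-1)^5·(+1)^1 = -1.
v=11: a=11^0·(≡4), b=11^2·(≡2) mod 11; (4|11)=+1, (2|11)=-1; (−1)^{0·2·5}·(+1)^2·(-1)^0 = +1.
v=2: v_2(a)=0, v_2(b)=0; units ≡ 1, 5 (mod 8); ε·ε+αω+βω = 0·0+0·1+0·0 ≡ 0  ⇒  (a,b)_2 = +1.
v=∞: -1042015 < 0 and -252195 < 0  ⇒  (a,b)_∞ = -1.
|Ram(-1042015, -252195)| = 4, even; anisotropic at {3, 5, 13, ∞}.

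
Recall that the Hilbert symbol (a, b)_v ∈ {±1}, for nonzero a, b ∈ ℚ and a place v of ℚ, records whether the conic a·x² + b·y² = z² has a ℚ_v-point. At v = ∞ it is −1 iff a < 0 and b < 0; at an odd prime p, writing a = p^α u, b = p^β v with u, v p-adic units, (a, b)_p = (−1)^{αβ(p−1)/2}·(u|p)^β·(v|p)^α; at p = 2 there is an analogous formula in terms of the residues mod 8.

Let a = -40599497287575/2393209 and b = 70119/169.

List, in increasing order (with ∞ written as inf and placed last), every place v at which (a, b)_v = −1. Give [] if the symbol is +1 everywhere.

(a, b) ≡ (-2318087, 159) mod (ℚ^×)²; places V = {2, 3, 5, 7, 13, 17, 31, 37, 43, 47, 53, ∞}.
(a,b)_∞: sgn(-2318087)=−, sgn(159)=+, so +1.
(a,b)_13: α=-2, u≡2; β=-2, v≡10 (mod 13); (2|13)=-1, (10|13)=+1; sign (−1)^0·-1^-2·+1^-2 = +1.
(a,b)_47: α=1, u≡19; β=0, v≡25 (mod 47); (19|47)=-1, (25|47)=+1; sign (−1)^0·-1^0·+1^1 = +1.
(a,b)_31: α=3, u≡12; β=0, v≡2 (mod 31); (12|31)=-1, (2|31)=+1; sign (−1)^0·-1^0·+1^3 = +1.
(a,b)_17: α=-2, u≡4; β=0, v≡6 (mod 17); (4|17)=+1, (6|17)=-1; sign (−1)^0·+1^0·-1^-2 = +1.
(a,b)_5: α=2, u≡3; β=0, v≡1 (mod 5); (3|5)=-1, (1|5)=+1; sign (−1)^0·-1^0·+1^2 = +1.
(a,b)_53: α=0, u≡35; β=1, v≡21 (mod 53); (35|53)=-1, (21|53)=-1; sign (−1)^0·-1^1·-1^0 = -1.
(a,b)_7: α=-2, u≡6; β=2, v≡3 (mod 7); (6|7)=-1, (3|7)=-1; sign (−1)^0·-1^2·-1^-2 = +1.
(a,b)_2: α=0, β=0; u≡1, v≡7 (mod 8); ε(u)ε(v)=0·1, αω(v)=0·0, βω(u)=0·0; sum ≡ 0  ⇒  +1.
(a,b)_37: α=1, u≡36; β=0, v≡9 (mod 37); (36|37)=+1, (9|37)=+1; sign (−1)^0·+1^0·+1^1 = +1.
(a,b)_3: α=6, u≡1; β=3, v≡2 (mod 3); (1|3)=+1, (2|3)=-1; sign (−1)^0·+1^3·-1^6 = +1.
(a,b)_43: α=1, u≡11; β=0, v≡19 (mod 43); (11|43)=+1, (19|43)=-1; sign (−1)^0·+1^0·-1^1 = -1.
|Ram(-2318087, 159)| = 2, even; anisotropic at {43, 53}.

[43, 53]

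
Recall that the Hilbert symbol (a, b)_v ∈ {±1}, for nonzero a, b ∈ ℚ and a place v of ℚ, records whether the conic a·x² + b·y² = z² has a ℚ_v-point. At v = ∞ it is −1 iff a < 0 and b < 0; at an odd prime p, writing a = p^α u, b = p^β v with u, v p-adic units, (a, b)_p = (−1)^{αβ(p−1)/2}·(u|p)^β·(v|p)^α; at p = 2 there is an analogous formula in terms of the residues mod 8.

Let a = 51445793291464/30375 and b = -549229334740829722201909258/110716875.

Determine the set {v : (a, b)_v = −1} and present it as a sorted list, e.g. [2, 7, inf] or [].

Mod squares: a ≡ 510, b ≡ -25806. Check v ∈ {∞, 2, 3, 5, 11, 13, 17, 23}.
v=23: a=23^2·(≡16), b=23^3·(≡14) mod 23; (16|23)=+1, (14|23)=-1; (−1)^{2·3·11}·(+1)^3·(-1)^2 = +1.
v=11: a=11^4·(≡1), b=11^7·(≡10) mod 11; (1|11)=+1, (10|11)=-1; (−1)^{4·7·5}·(+1)^7·(-1)^4 = +1.
v=5: a=5^-3·(≡3), b=5^-4·(≡1) mod 5; (3|5)=-1, (1|5)=+1; (−1)^{-3·-4·2}·(-1)^-4·(+1)^-3 = +1.
v=13: a=13^2·(≡10), b=13^8·(≡3) mod 13; (10|13)=+1, (3|13)=+1; (−1)^{2·8·6}·(+1)^8·(+1)^2 = +1.
v=3: a=3^-5·(≡2), b=3^-11·(≡2) mod 3; (2|3)=-1, (2|3)=-1; (−1)^{-5·-11·1}·(-1)^-11·(-1)^-5 = -1.
v=17: a=17^3·(≡16), b=17^5·(≡5) mod 17; (16|17)=+1, (5|17)=-1; (−1)^{3·5·8}·(+1)^5·(-1)^3 = -1.
v=2: v_2(a)=3, v_2(b)=1; units ≡ 7, 1 (mod 8); ε·ε+αω+βω = 1·0+3·0+1·0 ≡ 0  ⇒  (a,b)_2 = +1.
v=∞: 510 > 0 and -25806 < 0  ⇒  (a,b)_∞ = +1.
Ram(510, -25806) = {3, 17}; no ℚ_3-point on the conic.

[3, 17]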